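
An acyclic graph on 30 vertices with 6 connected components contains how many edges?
24 (Each of the 6 component trees on V_i vertices has V_i - 1 edges; summing gives V - C = 30 - 6 = 24)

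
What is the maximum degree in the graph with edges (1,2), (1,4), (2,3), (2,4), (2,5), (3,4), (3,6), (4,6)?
4 (attained at vertices 2, 4)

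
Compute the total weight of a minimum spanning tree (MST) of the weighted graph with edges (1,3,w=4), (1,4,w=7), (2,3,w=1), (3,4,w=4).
9 (MST edges: (1,3,w=4), (2,3,w=1), (3,4,w=4); sum of weights 4 + 1 + 4 = 9)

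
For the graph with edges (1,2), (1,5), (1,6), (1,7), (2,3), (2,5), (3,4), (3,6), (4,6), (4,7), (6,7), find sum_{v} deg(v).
22 (handshake: sum of degrees = 2|E| = 2 x 11 = 22)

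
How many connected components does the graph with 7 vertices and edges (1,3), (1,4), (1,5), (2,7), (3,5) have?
3 (components: {1, 3, 4, 5}, {2, 7}, {6})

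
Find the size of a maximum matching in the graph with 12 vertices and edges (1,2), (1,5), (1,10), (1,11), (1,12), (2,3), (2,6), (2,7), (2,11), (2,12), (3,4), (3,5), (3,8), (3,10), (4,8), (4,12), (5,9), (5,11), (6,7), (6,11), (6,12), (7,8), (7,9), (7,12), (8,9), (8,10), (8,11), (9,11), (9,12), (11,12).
6 (matching: (1,10), (2,7), (3,4), (5,9), (6,12), (8,11); upper bound floor(n/2) = floor(12/2) = 6)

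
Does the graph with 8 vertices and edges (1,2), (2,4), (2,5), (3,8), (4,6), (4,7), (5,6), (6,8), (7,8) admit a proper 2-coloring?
Yes. Partition: {1, 4, 5, 8}, {2, 3, 6, 7}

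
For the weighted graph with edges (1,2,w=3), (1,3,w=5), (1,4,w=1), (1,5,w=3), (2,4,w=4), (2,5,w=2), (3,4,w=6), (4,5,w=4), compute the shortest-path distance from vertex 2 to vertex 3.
8 (path: 2 -> 1 -> 3; weights 3 + 5 = 8)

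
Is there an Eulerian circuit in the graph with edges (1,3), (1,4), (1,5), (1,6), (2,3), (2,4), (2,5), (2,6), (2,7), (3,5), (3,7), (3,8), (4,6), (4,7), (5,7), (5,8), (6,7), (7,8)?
No (4 vertices have odd degree: {2, 3, 5, 8}; Eulerian circuit requires 0)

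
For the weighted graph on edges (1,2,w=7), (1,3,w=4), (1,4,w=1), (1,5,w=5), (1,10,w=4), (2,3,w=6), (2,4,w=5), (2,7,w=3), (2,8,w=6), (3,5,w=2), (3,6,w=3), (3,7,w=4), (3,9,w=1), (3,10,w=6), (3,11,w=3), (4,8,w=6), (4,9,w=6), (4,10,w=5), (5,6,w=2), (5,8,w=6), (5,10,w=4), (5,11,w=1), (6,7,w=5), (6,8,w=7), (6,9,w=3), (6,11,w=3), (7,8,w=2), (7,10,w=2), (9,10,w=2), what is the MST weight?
20 (MST edges: (1,3,w=4), (1,4,w=1), (2,7,w=3), (3,5,w=2), (3,9,w=1), (5,6,w=2), (5,11,w=1), (7,8,w=2), (7,10,w=2), (9,10,w=2); sum of weights 4 + 1 + 3 + 2 + 1 + 2 + 1 + 2 + 2 + 2 = 20)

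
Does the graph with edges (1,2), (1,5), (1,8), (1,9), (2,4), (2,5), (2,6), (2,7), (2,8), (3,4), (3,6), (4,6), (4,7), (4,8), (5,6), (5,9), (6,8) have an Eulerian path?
Yes (the graph is connected and exactly 2 vertices have odd degree: {4, 6}; any Eulerian path must start and end at those)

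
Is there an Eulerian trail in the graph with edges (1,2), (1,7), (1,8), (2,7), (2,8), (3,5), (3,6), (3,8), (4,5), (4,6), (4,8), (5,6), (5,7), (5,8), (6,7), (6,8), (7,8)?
No (8 vertices have odd degree: {1, 2, 3, 4, 5, 6, 7, 8}; Eulerian path requires 0 or 2)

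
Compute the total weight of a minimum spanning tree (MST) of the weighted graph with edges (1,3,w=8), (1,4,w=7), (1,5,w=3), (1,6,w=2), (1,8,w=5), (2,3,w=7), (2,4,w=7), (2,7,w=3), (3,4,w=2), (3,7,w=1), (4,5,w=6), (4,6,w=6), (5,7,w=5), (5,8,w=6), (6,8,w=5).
21 (MST edges: (1,5,w=3), (1,6,w=2), (1,8,w=5), (2,7,w=3), (3,4,w=2), (3,7,w=1), (5,7,w=5); sum of weights 3 + 2 + 5 + 3 + 2 + 1 + 5 = 21)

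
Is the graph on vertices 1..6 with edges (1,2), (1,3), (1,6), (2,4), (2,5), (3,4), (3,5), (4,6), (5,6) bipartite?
Yes. Partition: {1, 4, 5}, {2, 3, 6}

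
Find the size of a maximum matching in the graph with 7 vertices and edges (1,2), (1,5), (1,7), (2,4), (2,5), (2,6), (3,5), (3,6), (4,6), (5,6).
3 (matching: (1,7), (2,4), (5,6); upper bound floor(n/2) = floor(7/2) = 3)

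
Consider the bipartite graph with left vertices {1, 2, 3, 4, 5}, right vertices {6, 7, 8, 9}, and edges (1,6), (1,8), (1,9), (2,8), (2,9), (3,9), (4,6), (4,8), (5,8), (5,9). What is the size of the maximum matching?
3 (matching: (1,9), (2,8), (4,6); upper bound min(|L|,|R|) = min(5,4) = 4)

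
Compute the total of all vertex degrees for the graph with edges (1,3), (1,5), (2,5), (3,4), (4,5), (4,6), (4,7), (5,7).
16 (handshake: sum of degrees = 2|E| = 2 x 8 = 16)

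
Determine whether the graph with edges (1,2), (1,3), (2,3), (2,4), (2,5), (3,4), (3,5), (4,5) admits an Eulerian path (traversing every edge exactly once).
Yes (the graph is connected and exactly 2 vertices have odd degree: {4, 5}; any Eulerian path must start and end at those)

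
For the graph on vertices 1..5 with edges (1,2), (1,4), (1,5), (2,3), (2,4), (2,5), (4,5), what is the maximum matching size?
2 (matching: (1,5), (2,4); upper bound floor(n/2) = floor(5/2) = 2)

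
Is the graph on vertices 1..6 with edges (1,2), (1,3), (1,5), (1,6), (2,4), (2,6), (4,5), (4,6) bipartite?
No (odd cycle of length 3: 6 -> 1 -> 2 -> 6)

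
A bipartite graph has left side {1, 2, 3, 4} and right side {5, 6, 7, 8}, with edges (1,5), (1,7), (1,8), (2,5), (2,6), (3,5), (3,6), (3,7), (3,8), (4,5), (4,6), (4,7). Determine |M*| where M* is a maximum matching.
4 (matching: (1,8), (2,6), (3,7), (4,5); upper bound min(|L|,|R|) = min(4,4) = 4)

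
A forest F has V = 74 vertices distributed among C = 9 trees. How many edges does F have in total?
65 (Each of the 9 component trees on V_i vertices has V_i - 1 edges; summing gives V - C = 74 - 9 = 65)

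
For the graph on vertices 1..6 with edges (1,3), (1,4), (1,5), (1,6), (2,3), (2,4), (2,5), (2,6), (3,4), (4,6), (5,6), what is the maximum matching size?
3 (matching: (1,5), (2,6), (3,4); upper bound floor(n/2) = floor(6/2) = 3)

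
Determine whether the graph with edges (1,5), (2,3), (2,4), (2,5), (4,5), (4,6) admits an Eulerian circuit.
No (6 vertices have odd degree: {1, 2, 3, 4, 5, 6}; Eulerian circuit requires 0)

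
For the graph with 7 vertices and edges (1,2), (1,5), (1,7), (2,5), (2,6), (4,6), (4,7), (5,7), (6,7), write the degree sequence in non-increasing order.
[4, 3, 3, 3, 3, 2, 0] (degrees: deg(1)=3, deg(2)=3, deg(3)=0, deg(4)=2, deg(5)=3, deg(6)=3, deg(7)=4)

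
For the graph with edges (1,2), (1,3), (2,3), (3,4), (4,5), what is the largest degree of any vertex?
3 (attained at vertex 3)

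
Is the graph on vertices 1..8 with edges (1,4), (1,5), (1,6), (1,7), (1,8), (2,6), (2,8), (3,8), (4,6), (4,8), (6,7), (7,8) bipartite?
No (odd cycle of length 3: 8 -> 1 -> 4 -> 8)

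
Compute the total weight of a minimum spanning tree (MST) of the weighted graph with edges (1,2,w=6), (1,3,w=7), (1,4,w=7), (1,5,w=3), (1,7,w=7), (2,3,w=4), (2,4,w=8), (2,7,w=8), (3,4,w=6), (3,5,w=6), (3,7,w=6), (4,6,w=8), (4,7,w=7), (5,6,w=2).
27 (MST edges: (1,2,w=6), (1,5,w=3), (2,3,w=4), (3,4,w=6), (3,7,w=6), (5,6,w=2); sum of weights 6 + 3 + 4 + 6 + 6 + 2 = 27)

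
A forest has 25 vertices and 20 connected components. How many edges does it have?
5 (Each of the 20 component trees on V_i vertices has V_i - 1 edges; summing gives V - C = 25 - 20 = 5)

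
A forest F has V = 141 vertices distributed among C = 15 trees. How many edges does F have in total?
126 (Each of the 15 component trees on V_i vertices has V_i - 1 edges; summing gives V - C = 141 - 15 = 126)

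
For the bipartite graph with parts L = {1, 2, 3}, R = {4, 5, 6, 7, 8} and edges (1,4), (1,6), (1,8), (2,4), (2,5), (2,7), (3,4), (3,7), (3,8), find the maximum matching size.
3 (matching: (1,6), (2,7), (3,8); upper bound min(|L|,|R|) = min(3,5) = 3)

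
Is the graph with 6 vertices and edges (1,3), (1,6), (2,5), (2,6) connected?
No, it has 2 components: {1, 2, 3, 5, 6}, {4}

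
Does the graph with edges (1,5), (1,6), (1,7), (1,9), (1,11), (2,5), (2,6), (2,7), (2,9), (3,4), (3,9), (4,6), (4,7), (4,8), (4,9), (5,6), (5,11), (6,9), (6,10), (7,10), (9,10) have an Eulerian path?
No (4 vertices have odd degree: {1, 4, 8, 10}; Eulerian path requires 0 or 2)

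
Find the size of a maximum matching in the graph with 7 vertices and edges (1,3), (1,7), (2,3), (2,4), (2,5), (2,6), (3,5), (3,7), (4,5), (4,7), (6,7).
3 (matching: (2,6), (3,5), (4,7); upper bound floor(n/2) = floor(7/2) = 3)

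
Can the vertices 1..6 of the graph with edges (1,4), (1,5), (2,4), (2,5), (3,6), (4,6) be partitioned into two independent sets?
Yes. Partition: {1, 2, 6}, {3, 4, 5}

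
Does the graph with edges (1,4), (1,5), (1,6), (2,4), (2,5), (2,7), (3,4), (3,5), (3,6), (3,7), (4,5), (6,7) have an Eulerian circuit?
No (4 vertices have odd degree: {1, 2, 6, 7}; Eulerian circuit requires 0)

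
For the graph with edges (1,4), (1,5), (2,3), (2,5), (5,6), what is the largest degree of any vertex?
3 (attained at vertex 5)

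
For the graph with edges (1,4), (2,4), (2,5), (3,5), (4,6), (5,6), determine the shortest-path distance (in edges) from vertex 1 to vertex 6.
2 (path: 1 -> 4 -> 6, 2 edges)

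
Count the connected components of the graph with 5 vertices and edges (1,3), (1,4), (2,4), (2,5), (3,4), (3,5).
1 (components: {1, 2, 3, 4, 5})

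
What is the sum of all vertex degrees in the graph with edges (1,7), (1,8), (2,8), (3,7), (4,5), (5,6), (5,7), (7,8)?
16 (handshake: sum of degrees = 2|E| = 2 x 8 = 16)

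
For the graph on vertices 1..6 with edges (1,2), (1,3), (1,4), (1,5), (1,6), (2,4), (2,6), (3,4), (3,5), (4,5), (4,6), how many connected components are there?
1 (components: {1, 2, 3, 4, 5, 6})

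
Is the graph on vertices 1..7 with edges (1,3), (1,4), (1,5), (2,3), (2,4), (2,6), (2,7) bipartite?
Yes. Partition: {1, 2}, {3, 4, 5, 6, 7}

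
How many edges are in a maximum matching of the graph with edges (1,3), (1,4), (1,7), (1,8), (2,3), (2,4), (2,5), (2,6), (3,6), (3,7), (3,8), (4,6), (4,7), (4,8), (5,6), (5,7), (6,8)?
4 (matching: (1,4), (2,6), (3,8), (5,7); upper bound floor(n/2) = floor(8/2) = 4)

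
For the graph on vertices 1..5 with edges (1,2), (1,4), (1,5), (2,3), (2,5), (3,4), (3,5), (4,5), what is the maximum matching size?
2 (matching: (1,5), (3,4); upper bound floor(n/2) = floor(5/2) = 2)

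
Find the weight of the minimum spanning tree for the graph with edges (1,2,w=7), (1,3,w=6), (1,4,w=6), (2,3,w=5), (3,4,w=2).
13 (MST edges: (1,4,w=6), (2,3,w=5), (3,4,w=2); sum of weights 6 + 5 + 2 = 13)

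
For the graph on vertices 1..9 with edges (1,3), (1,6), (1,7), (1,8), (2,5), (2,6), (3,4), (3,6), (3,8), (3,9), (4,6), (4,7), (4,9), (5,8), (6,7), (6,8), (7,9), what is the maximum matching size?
4 (matching: (1,8), (2,5), (3,9), (6,7); upper bound floor(n/2) = floor(9/2) = 4)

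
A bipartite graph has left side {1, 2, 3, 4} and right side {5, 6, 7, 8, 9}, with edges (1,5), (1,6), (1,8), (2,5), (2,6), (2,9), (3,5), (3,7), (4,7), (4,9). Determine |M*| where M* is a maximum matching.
4 (matching: (1,8), (2,6), (3,7), (4,9); upper bound min(|L|,|R|) = min(4,5) = 4)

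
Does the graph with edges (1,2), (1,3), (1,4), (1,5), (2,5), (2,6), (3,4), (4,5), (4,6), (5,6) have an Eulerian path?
Yes (the graph is connected and exactly 2 vertices have odd degree: {2, 6}; any Eulerian path must start and end at those)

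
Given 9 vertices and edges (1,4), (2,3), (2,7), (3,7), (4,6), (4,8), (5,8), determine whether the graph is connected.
No, it has 3 components: {1, 4, 5, 6, 8}, {2, 3, 7}, {9}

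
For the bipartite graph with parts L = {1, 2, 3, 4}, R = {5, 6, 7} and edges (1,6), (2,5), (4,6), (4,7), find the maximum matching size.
3 (matching: (1,6), (2,5), (4,7); upper bound min(|L|,|R|) = min(4,3) = 3)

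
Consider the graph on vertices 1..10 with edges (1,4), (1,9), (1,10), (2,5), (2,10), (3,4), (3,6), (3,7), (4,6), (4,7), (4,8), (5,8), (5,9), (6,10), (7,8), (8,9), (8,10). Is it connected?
Yes (BFS from 1 visits [1, 4, 9, 10, 3, 6, 7, 8, 5, 2] — all 10 vertices reached)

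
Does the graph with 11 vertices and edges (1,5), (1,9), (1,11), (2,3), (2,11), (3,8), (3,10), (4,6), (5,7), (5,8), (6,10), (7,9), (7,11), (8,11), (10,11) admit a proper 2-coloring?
Yes. Partition: {1, 2, 4, 7, 8, 10}, {3, 5, 6, 9, 11}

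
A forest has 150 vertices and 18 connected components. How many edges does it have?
132 (Each of the 18 component trees on V_i vertices has V_i - 1 edges; summing gives V - C = 150 - 18 = 132)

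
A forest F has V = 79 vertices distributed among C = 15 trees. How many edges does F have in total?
64 (Each of the 15 component trees on V_i vertices has V_i - 1 edges; summing gives V - C = 79 - 15 = 64)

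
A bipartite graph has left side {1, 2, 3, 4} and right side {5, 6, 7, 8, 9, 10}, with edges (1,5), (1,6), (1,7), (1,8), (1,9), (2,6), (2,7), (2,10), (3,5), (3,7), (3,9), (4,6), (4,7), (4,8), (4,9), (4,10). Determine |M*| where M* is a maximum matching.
4 (matching: (1,9), (2,10), (3,7), (4,8); upper bound min(|L|,|R|) = min(4,6) = 4)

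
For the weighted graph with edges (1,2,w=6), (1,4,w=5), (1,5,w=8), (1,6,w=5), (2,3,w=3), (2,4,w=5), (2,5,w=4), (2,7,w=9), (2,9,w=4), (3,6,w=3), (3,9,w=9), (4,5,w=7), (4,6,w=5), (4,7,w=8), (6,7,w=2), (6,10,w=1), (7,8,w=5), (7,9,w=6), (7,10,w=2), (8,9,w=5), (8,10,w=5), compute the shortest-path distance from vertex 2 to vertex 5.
4 (path: 2 -> 5; weights 4 = 4)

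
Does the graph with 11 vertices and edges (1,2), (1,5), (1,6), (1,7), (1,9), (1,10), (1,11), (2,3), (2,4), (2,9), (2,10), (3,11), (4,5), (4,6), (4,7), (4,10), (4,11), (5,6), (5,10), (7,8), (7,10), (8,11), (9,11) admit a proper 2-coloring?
No (odd cycle of length 3: 2 -> 1 -> 9 -> 2)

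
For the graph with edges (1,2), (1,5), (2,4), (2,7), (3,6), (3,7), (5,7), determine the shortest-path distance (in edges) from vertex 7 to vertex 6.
2 (path: 7 -> 3 -> 6, 2 edges)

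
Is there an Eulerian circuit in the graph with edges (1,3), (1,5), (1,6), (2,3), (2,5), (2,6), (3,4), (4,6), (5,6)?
No (4 vertices have odd degree: {1, 2, 3, 5}; Eulerian circuit requires 0)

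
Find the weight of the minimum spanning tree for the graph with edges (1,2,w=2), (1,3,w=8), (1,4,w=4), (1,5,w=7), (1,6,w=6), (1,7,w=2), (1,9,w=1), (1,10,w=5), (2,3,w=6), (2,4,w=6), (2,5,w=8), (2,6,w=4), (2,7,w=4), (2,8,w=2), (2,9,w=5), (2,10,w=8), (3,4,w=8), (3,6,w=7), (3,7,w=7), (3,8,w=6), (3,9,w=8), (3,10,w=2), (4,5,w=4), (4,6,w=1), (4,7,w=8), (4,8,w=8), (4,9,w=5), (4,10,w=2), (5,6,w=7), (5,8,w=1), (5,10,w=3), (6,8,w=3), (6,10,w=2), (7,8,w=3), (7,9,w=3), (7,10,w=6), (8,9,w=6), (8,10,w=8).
16 (MST edges: (1,2,w=2), (1,7,w=2), (1,9,w=1), (2,8,w=2), (3,10,w=2), (4,6,w=1), (4,10,w=2), (5,8,w=1), (5,10,w=3); sum of weights 2 + 2 + 1 + 2 + 2 + 1 + 2 + 1 + 3 = 16)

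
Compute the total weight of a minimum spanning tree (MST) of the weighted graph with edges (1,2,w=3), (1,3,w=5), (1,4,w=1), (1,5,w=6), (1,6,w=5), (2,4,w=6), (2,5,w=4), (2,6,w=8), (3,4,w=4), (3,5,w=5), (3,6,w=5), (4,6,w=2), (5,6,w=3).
13 (MST edges: (1,2,w=3), (1,4,w=1), (3,4,w=4), (4,6,w=2), (5,6,w=3); sum of weights 3 + 1 + 4 + 2 + 3 = 13)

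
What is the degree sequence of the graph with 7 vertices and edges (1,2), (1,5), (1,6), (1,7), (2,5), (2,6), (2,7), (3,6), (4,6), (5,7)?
[4, 4, 4, 3, 3, 1, 1] (degrees: deg(1)=4, deg(2)=4, deg(3)=1, deg(4)=1, deg(5)=3, deg(6)=4, deg(7)=3)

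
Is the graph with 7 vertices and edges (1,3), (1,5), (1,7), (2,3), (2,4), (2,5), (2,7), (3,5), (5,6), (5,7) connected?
Yes (BFS from 1 visits [1, 3, 5, 7, 2, 6, 4] — all 7 vertices reached)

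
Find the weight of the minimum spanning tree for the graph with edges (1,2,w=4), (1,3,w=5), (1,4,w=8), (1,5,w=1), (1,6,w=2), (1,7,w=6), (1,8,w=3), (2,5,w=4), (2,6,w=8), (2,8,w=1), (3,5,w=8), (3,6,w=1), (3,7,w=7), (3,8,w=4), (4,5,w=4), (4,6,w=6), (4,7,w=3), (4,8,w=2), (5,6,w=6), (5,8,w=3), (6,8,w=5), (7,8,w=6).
13 (MST edges: (1,5,w=1), (1,6,w=2), (1,8,w=3), (2,8,w=1), (3,6,w=1), (4,7,w=3), (4,8,w=2); sum of weights 1 + 2 + 3 + 1 + 1 + 3 + 2 = 13)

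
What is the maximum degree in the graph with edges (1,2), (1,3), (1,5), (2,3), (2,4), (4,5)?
3 (attained at vertices 1, 2)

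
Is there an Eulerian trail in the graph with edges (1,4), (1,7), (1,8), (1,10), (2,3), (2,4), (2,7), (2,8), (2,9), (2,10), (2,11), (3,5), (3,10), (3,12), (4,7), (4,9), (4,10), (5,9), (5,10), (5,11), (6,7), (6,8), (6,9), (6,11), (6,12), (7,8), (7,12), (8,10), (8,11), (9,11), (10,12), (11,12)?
No (6 vertices have odd degree: {2, 4, 6, 9, 10, 12}; Eulerian path requires 0 or 2)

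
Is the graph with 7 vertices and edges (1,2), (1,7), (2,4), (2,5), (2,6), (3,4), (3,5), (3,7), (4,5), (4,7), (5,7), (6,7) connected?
Yes (BFS from 1 visits [1, 2, 7, 4, 5, 6, 3] — all 7 vertices reached)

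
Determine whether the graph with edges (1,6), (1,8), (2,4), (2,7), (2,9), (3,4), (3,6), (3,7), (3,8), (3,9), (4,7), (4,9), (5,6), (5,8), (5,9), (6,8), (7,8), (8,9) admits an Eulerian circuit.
No (4 vertices have odd degree: {2, 3, 5, 9}; Eulerian circuit requires 0)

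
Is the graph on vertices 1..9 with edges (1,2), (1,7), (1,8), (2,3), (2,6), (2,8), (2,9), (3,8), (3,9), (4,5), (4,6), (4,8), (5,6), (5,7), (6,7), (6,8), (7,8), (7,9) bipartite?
No (odd cycle of length 3: 8 -> 1 -> 7 -> 8)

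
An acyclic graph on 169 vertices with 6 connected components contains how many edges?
163 (Each of the 6 component trees on V_i vertices has V_i - 1 edges; summing gives V - C = 169 - 6 = 163)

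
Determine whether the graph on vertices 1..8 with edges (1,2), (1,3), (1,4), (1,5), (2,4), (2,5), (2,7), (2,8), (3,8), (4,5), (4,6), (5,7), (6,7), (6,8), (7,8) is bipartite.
No (odd cycle of length 3: 2 -> 1 -> 4 -> 2)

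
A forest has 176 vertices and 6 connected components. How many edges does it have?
170 (Each of the 6 component trees on V_i vertices has V_i - 1 edges; summing gives V - C = 176 - 6 = 170)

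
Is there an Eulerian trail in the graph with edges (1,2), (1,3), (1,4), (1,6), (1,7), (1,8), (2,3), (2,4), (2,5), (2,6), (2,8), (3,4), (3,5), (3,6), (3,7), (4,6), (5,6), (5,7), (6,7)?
Yes — and in fact it has an Eulerian circuit (the graph is connected and all 8 vertices have even degree)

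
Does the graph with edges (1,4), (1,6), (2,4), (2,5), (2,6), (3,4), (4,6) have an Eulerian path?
No (4 vertices have odd degree: {2, 3, 5, 6}; Eulerian path requires 0 or 2)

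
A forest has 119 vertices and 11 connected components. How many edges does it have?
108 (Each of the 11 component trees on V_i vertices has V_i - 1 edges; summing gives V - C = 119 - 11 = 108)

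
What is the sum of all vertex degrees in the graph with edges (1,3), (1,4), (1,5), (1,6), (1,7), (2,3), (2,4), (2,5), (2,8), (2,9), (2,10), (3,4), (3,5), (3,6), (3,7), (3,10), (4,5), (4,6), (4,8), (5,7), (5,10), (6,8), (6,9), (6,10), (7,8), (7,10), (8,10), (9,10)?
56 (handshake: sum of degrees = 2|E| = 2 x 28 = 56)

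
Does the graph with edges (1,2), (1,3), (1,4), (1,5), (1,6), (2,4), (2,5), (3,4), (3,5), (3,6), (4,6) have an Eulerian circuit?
No (4 vertices have odd degree: {1, 2, 5, 6}; Eulerian circuit requires 0)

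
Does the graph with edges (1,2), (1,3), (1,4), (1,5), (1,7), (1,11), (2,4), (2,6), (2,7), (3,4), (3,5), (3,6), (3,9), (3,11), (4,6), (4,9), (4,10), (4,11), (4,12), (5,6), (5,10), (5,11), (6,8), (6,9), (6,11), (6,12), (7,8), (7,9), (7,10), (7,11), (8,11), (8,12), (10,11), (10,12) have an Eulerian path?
Yes (the graph is connected and exactly 2 vertices have odd degree: {5, 10}; any Eulerian path must start and end at those)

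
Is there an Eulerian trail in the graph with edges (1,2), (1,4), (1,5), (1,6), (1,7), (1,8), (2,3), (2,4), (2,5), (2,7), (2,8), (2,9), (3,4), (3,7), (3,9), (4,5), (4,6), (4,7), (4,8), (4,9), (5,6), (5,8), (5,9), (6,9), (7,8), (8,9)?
Yes (the graph is connected and exactly 2 vertices have odd degree: {2, 7}; any Eulerian path must start and end at those)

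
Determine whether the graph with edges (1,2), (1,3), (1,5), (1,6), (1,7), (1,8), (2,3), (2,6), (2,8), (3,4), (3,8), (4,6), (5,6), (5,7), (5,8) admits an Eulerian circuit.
Yes (the graph is connected and all 8 vertices have even degree)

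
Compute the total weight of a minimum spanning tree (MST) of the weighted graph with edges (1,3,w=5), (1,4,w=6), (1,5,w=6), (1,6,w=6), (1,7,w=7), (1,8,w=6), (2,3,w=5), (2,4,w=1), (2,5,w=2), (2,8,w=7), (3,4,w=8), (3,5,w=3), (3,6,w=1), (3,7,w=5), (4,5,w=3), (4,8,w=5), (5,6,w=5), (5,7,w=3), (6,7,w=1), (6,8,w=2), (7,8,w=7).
15 (MST edges: (1,3,w=5), (2,4,w=1), (2,5,w=2), (3,5,w=3), (3,6,w=1), (6,7,w=1), (6,8,w=2); sum of weights 5 + 1 + 2 + 3 + 1 + 1 + 2 = 15)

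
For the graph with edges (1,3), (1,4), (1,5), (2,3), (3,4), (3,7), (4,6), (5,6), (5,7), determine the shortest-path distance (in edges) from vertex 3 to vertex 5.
2 (path: 3 -> 1 -> 5, 2 edges)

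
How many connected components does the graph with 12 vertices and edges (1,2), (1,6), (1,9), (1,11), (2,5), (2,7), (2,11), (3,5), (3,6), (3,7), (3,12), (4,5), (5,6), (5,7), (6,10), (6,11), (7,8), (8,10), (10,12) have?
1 (components: {1, 2, 3, 4, 5, 6, 7, 8, 9, 10, 11, 12})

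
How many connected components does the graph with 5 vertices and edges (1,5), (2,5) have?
3 (components: {1, 2, 5}, {3}, {4})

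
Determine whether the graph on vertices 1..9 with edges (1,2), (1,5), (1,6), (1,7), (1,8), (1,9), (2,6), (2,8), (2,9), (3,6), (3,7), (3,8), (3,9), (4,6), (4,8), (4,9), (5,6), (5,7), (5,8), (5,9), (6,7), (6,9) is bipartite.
No (odd cycle of length 3: 6 -> 1 -> 2 -> 6)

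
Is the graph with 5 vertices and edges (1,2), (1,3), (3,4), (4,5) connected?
Yes (BFS from 1 visits [1, 2, 3, 4, 5] — all 5 vertices reached)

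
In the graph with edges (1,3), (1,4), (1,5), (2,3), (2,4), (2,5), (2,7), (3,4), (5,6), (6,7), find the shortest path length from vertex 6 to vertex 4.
3 (path: 6 -> 7 -> 2 -> 4, 3 edges)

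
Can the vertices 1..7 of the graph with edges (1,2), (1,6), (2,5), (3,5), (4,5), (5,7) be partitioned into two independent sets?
Yes. Partition: {1, 5}, {2, 3, 4, 6, 7}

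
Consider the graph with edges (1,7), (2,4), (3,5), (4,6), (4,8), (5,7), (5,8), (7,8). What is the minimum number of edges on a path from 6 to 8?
2 (path: 6 -> 4 -> 8, 2 edges)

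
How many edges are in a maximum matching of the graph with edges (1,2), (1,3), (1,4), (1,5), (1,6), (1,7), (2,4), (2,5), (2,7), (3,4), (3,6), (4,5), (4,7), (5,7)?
3 (matching: (2,5), (3,6), (4,7); upper bound floor(n/2) = floor(7/2) = 3)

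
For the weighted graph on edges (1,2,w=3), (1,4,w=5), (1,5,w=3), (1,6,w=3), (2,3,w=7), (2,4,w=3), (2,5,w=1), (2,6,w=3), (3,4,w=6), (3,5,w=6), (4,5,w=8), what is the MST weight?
16 (MST edges: (1,2,w=3), (1,6,w=3), (2,4,w=3), (2,5,w=1), (3,5,w=6); sum of weights 3 + 3 + 3 + 1 + 6 = 16)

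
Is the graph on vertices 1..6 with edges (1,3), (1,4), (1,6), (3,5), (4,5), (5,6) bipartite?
Yes. Partition: {1, 2, 5}, {3, 4, 6}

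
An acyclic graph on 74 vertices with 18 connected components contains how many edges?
56 (Each of the 18 component trees on V_i vertices has V_i - 1 edges; summing gives V - C = 74 - 18 = 56)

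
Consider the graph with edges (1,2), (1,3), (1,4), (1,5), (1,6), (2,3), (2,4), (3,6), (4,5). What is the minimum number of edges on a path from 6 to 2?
2 (path: 6 -> 1 -> 2, 2 edges)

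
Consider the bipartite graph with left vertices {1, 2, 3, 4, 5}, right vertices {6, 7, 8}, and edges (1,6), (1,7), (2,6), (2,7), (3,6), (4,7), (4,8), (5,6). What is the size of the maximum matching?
3 (matching: (1,7), (2,6), (4,8); upper bound min(|L|,|R|) = min(5,3) = 3)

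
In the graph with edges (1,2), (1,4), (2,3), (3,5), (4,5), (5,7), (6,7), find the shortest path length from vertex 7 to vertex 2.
3 (path: 7 -> 5 -> 3 -> 2, 3 edges)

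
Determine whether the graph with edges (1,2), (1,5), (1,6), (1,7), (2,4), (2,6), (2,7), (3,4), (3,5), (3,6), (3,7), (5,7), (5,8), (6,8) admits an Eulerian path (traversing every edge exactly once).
Yes — and in fact it has an Eulerian circuit (the graph is connected and all 8 vertices have even degree)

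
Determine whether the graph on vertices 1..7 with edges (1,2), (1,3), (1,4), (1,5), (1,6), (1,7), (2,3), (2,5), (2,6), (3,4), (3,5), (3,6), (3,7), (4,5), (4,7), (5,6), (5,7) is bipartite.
No (odd cycle of length 3: 4 -> 1 -> 5 -> 4)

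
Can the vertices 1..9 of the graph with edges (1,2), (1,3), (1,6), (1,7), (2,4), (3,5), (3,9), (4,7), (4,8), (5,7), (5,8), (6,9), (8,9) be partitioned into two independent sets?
Yes. Partition: {1, 4, 5, 9}, {2, 3, 6, 7, 8}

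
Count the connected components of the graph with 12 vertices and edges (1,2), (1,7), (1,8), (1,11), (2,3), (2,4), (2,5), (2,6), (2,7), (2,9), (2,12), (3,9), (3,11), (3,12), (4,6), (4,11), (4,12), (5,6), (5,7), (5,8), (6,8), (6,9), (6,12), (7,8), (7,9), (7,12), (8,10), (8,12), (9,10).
1 (components: {1, 2, 3, 4, 5, 6, 7, 8, 9, 10, 11, 12})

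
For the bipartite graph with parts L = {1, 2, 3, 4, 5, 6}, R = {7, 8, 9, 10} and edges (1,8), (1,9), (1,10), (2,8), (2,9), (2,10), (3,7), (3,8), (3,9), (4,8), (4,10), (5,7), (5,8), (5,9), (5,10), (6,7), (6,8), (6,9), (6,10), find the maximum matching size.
4 (matching: (1,10), (2,9), (3,8), (5,7); upper bound min(|L|,|R|) = min(6,4) = 4)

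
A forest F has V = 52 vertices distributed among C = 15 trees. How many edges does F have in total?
37 (Each of the 15 component trees on V_i vertices has V_i - 1 edges; summing gives V - C = 52 - 15 = 37)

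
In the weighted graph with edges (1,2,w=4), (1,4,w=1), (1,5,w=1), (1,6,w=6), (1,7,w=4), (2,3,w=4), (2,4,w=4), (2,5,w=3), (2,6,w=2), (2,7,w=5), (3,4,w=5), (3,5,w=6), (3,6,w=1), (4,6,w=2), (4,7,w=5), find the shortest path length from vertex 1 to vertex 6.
3 (path: 1 -> 4 -> 6; weights 1 + 2 = 3)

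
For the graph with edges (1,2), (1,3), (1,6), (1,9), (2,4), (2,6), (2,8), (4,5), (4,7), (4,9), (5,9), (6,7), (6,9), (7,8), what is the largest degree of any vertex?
4 (attained at vertices 1, 2, 4, 6, 9)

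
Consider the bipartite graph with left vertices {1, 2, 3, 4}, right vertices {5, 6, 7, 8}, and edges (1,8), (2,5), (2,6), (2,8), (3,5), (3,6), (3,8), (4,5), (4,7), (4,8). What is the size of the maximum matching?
4 (matching: (1,8), (2,6), (3,5), (4,7); upper bound min(|L|,|R|) = min(4,4) = 4)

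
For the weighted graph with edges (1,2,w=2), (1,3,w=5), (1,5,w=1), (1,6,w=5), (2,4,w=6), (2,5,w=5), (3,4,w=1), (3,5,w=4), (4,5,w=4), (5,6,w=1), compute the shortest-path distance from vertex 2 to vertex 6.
4 (path: 2 -> 1 -> 5 -> 6; weights 2 + 1 + 1 = 4)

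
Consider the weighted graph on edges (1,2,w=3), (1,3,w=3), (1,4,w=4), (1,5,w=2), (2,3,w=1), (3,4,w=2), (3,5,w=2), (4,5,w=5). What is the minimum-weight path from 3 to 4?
2 (path: 3 -> 4; weights 2 = 2)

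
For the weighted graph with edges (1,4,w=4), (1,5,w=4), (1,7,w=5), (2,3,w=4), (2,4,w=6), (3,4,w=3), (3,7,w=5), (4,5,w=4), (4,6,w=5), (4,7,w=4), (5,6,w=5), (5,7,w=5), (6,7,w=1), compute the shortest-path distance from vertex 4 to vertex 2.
6 (path: 4 -> 2; weights 6 = 6)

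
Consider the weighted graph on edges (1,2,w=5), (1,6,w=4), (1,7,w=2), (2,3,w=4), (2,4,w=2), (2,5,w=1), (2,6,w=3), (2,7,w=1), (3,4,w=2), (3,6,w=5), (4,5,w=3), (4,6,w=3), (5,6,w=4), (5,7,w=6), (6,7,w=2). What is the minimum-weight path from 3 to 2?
4 (path: 3 -> 2; weights 4 = 4)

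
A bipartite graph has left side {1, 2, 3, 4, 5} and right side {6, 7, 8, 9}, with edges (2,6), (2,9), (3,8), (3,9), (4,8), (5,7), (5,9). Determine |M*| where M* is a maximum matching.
4 (matching: (2,6), (3,9), (4,8), (5,7); upper bound min(|L|,|R|) = min(5,4) = 4)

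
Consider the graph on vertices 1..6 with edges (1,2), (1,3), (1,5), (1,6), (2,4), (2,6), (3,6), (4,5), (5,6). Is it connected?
Yes (BFS from 1 visits [1, 2, 3, 5, 6, 4] — all 6 vertices reached)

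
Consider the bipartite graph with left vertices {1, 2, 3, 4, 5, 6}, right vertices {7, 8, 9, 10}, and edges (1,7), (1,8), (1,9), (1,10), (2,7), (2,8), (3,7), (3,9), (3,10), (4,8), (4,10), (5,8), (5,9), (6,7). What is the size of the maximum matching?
4 (matching: (1,10), (2,8), (3,9), (6,7); upper bound min(|L|,|R|) = min(6,4) = 4)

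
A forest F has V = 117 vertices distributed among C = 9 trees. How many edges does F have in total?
108 (Each of the 9 component trees on V_i vertices has V_i - 1 edges; summing gives V - C = 117 - 9 = 108)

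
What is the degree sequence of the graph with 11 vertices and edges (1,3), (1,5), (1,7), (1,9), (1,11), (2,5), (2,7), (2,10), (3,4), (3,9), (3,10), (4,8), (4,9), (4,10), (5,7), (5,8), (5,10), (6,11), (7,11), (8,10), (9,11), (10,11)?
[6, 5, 5, 5, 4, 4, 4, 4, 3, 3, 1] (degrees: deg(1)=5, deg(2)=3, deg(3)=4, deg(4)=4, deg(5)=5, deg(6)=1, deg(7)=4, deg(8)=3, deg(9)=4, deg(10)=6, deg(11)=5)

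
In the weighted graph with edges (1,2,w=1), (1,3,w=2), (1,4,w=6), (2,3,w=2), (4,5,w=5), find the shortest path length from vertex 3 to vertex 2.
2 (path: 3 -> 2; weights 2 = 2)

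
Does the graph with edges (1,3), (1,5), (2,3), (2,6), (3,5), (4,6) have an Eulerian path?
Yes (the graph is connected and exactly 2 vertices have odd degree: {3, 4}; any Eulerian path must start and end at those)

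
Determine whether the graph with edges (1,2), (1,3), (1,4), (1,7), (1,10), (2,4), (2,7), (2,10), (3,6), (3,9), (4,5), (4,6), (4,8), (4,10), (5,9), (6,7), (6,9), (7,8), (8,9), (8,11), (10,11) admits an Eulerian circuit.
No (2 vertices have odd degree: {1, 3}; Eulerian circuit requires 0)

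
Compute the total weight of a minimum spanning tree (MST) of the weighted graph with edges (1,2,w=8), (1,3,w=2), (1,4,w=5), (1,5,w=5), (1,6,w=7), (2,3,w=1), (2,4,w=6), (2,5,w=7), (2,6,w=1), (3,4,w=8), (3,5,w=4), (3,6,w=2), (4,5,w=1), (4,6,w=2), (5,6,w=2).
7 (MST edges: (1,3,w=2), (2,3,w=1), (2,6,w=1), (4,5,w=1), (4,6,w=2); sum of weights 2 + 1 + 1 + 1 + 2 = 7)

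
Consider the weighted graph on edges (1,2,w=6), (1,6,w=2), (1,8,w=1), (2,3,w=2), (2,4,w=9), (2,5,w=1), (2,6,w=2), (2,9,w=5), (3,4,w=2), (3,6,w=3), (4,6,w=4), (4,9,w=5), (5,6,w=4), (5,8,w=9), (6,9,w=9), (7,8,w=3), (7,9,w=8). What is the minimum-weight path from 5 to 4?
5 (path: 5 -> 2 -> 3 -> 4; weights 1 + 2 + 2 = 5)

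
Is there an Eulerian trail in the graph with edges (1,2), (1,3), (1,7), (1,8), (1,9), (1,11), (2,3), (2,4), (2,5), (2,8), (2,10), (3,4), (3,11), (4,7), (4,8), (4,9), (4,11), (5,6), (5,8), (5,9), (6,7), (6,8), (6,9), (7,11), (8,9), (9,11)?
Yes (the graph is connected and exactly 2 vertices have odd degree: {10, 11}; any Eulerian path must start and end at those)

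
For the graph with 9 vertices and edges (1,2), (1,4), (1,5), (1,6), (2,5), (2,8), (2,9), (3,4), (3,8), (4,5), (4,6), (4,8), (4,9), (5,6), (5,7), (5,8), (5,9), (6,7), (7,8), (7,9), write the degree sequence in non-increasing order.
[7, 6, 5, 4, 4, 4, 4, 4, 2] (degrees: deg(1)=4, deg(2)=4, deg(3)=2, deg(4)=6, deg(5)=7, deg(6)=4, deg(7)=4, deg(8)=5, deg(9)=4)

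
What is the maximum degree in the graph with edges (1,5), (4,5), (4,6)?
2 (attained at vertices 4, 5)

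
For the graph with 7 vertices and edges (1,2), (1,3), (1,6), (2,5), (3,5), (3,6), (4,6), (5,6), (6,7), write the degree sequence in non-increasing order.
[5, 3, 3, 3, 2, 1, 1] (degrees: deg(1)=3, deg(2)=2, deg(3)=3, deg(4)=1, deg(5)=3, deg(6)=5, deg(7)=1)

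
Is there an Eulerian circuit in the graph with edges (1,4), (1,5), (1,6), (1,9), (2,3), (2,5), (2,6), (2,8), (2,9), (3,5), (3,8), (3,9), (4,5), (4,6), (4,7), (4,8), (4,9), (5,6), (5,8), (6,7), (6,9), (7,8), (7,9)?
No (2 vertices have odd degree: {2, 8}; Eulerian circuit requires 0)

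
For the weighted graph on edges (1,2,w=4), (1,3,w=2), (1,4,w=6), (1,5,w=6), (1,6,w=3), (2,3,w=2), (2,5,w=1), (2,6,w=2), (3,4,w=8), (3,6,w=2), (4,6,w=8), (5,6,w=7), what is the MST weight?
13 (MST edges: (1,3,w=2), (1,4,w=6), (2,3,w=2), (2,5,w=1), (2,6,w=2); sum of weights 2 + 6 + 2 + 1 + 2 = 13)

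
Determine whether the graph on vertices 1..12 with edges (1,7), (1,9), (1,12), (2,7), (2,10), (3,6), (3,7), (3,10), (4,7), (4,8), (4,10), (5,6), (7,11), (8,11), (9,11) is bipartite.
Yes. Partition: {1, 2, 3, 4, 5, 11}, {6, 7, 8, 9, 10, 12}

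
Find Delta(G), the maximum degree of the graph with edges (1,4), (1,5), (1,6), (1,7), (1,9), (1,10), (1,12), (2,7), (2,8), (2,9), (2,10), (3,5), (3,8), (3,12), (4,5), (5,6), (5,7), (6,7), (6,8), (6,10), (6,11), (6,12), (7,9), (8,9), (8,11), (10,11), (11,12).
7 (attained at vertices 1, 6)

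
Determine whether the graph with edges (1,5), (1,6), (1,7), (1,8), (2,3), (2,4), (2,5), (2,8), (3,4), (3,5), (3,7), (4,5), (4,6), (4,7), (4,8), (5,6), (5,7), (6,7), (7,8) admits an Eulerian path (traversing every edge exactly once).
Yes — and in fact it has an Eulerian circuit (the graph is connected and all 8 vertices have even degree)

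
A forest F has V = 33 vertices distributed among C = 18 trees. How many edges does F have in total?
15 (Each of the 18 component trees on V_i vertices has V_i - 1 edges; summing gives V - C = 33 - 18 = 15)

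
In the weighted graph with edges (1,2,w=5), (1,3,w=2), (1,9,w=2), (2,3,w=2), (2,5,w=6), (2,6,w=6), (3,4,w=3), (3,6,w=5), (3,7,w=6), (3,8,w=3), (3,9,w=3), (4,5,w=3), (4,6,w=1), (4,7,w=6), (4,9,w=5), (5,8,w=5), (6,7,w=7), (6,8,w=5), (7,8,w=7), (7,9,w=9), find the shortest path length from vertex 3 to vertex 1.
2 (path: 3 -> 1; weights 2 = 2)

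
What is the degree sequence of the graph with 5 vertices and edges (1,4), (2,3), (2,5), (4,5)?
[2, 2, 2, 1, 1] (degrees: deg(1)=1, deg(2)=2, deg(3)=1, deg(4)=2, deg(5)=2)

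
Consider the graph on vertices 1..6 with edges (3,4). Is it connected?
No, it has 5 components: {1}, {2}, {3, 4}, {5}, {6}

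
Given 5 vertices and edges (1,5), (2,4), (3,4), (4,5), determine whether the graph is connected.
Yes (BFS from 1 visits [1, 5, 4, 2, 3] — all 5 vertices reached)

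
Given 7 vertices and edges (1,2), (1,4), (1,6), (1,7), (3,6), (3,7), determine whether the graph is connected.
No, it has 2 components: {1, 2, 3, 4, 6, 7}, {5}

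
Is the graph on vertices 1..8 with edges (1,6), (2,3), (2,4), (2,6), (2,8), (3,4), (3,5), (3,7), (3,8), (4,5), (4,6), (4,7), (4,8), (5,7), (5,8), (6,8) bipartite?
No (odd cycle of length 3: 8 -> 6 -> 2 -> 8)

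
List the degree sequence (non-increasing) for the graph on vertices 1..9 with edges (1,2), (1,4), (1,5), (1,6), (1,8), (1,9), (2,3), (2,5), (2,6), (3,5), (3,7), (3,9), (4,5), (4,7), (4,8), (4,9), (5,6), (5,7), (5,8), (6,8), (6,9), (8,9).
[7, 6, 5, 5, 5, 5, 4, 4, 3] (degrees: deg(1)=6, deg(2)=4, deg(3)=4, deg(4)=5, deg(5)=7, deg(6)=5, deg(7)=3, deg(8)=5, deg(9)=5)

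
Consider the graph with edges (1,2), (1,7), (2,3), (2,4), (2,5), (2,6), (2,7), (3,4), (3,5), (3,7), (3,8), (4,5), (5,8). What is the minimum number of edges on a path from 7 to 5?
2 (path: 7 -> 2 -> 5, 2 edges)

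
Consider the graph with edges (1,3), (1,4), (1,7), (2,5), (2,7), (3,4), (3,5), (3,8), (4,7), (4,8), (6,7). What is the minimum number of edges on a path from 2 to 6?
2 (path: 2 -> 7 -> 6, 2 edges)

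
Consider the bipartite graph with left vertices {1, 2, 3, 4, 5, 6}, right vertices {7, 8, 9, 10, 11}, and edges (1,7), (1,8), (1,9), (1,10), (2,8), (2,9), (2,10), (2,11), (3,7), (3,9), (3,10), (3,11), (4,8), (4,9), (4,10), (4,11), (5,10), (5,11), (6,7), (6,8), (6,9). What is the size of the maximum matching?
5 (matching: (1,10), (2,11), (3,9), (4,8), (6,7); upper bound min(|L|,|R|) = min(6,5) = 5)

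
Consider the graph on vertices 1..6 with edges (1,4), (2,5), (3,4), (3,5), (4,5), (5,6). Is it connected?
Yes (BFS from 1 visits [1, 4, 3, 5, 2, 6] — all 6 vertices reached)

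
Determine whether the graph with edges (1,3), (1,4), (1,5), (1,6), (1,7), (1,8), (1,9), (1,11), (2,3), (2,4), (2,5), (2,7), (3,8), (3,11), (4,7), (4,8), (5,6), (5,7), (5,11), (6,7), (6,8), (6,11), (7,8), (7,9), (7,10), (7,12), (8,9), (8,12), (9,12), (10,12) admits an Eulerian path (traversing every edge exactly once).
No (4 vertices have odd degree: {5, 6, 7, 8}; Eulerian path requires 0 or 2)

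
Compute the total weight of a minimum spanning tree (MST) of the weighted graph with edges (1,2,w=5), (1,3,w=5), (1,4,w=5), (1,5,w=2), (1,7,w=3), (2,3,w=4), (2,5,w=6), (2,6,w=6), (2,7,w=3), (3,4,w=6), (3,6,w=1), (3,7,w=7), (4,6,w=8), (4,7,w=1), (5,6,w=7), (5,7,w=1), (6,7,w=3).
11 (MST edges: (1,5,w=2), (2,7,w=3), (3,6,w=1), (4,7,w=1), (5,7,w=1), (6,7,w=3); sum of weights 2 + 3 + 1 + 1 + 1 + 3 = 11)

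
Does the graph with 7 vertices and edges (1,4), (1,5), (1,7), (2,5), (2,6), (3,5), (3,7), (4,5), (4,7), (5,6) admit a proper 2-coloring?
No (odd cycle of length 3: 5 -> 1 -> 4 -> 5)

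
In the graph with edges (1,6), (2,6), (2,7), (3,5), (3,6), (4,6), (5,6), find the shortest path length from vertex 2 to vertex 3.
2 (path: 2 -> 6 -> 3, 2 edges)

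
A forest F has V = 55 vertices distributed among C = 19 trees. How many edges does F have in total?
36 (Each of the 19 component trees on V_i vertices has V_i - 1 edges; summing gives V - C = 55 - 19 = 36)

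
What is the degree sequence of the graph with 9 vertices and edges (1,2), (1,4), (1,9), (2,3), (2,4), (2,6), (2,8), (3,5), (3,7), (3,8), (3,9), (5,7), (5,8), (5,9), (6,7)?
[5, 5, 4, 3, 3, 3, 3, 2, 2] (degrees: deg(1)=3, deg(2)=5, deg(3)=5, deg(4)=2, deg(5)=4, deg(6)=2, deg(7)=3, deg(8)=3, deg(9)=3)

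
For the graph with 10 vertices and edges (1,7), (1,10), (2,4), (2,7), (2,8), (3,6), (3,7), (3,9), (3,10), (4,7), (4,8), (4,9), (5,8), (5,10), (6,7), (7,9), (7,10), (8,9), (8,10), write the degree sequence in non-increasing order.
[7, 5, 5, 4, 4, 4, 3, 2, 2, 2] (degrees: deg(1)=2, deg(2)=3, deg(3)=4, deg(4)=4, deg(5)=2, deg(6)=2, deg(7)=7, deg(8)=5, deg(9)=4, deg(10)=5)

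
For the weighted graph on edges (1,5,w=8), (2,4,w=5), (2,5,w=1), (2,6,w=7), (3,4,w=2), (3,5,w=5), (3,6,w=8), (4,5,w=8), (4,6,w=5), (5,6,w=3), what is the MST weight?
19 (MST edges: (1,5,w=8), (2,4,w=5), (2,5,w=1), (3,4,w=2), (5,6,w=3); sum of weights 8 + 5 + 1 + 2 + 3 = 19)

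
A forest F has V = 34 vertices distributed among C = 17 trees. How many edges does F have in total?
17 (Each of the 17 component trees on V_i vertices has V_i - 1 edges; summing gives V - C = 34 - 17 = 17)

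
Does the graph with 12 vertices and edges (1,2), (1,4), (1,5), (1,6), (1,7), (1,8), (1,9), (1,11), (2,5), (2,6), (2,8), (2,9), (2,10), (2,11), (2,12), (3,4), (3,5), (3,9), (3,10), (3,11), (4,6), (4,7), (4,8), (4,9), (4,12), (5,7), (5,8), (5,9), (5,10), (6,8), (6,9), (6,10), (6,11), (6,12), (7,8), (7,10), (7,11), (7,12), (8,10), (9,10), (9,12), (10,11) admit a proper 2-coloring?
No (odd cycle of length 3: 9 -> 1 -> 2 -> 9)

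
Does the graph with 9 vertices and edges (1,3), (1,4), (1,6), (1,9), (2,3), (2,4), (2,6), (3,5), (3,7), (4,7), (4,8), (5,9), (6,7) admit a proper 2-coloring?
Yes. Partition: {1, 2, 5, 7, 8}, {3, 4, 6, 9}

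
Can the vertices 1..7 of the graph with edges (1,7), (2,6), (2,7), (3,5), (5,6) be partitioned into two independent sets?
Yes. Partition: {1, 2, 4, 5}, {3, 6, 7}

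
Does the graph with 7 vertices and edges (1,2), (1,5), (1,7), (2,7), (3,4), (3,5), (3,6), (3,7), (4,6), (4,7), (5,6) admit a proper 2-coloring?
No (odd cycle of length 3: 2 -> 1 -> 7 -> 2)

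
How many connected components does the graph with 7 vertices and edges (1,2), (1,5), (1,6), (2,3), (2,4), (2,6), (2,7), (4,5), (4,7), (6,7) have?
1 (components: {1, 2, 3, 4, 5, 6, 7})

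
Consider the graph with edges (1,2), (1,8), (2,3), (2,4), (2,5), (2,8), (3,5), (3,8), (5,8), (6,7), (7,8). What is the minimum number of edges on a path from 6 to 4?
4 (path: 6 -> 7 -> 8 -> 2 -> 4, 4 edges)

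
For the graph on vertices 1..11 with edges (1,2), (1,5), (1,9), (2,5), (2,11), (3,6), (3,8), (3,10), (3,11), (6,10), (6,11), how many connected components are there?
3 (components: {1, 2, 3, 5, 6, 8, 9, 10, 11}, {4}, {7})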